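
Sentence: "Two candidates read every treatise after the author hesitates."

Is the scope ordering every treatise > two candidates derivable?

Yes

The adjunct clause does not contain *every treatise*, which is the matrix object.
Nothing blocks QR of the lower DP to a position above the higher one, so inverse scope is available.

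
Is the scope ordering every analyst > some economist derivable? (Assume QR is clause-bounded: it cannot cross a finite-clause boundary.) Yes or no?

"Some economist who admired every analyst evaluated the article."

The target quantifier *every analyst* is part of the relative clause *who admired every analyst*.
Relative clauses block scope extraction: QR cannot target a position outside the modified NP.
So the wide-scope reading for *every analyst* is blocked.
(Only the surface reading survives: one fixed economist with respect to all the relevant analysts.)

No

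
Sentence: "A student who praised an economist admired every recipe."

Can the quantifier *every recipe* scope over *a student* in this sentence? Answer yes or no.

Although the sentence contains a relative clause (*who praised an economist*), *every recipe* is outside it, in the matrix VP.
Clause-internal QR can adjoin the lower DP above the subject, yielding the inverse reading.

Yes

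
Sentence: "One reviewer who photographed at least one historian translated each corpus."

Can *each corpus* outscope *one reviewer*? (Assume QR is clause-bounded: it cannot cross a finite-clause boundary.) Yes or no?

Yes

The RC *who photographed at least one historian* is an island, but *each corpus* is not inside it — it is the matrix object, a clausemate of *one reviewer*.
Nothing blocks QR of the lower DP to a position above the higher one, so inverse scope is available.
So *each corpus* > *one reviewer* is among the available readings.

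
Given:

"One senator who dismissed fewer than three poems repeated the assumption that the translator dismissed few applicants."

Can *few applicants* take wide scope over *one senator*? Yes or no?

No

*few applicants* is embedded in the complex NP *the assumption that the translator dismissed few applicants*.
The complex NP is opaque for QR — the quantifier is frozen inside the noun's complement.
*few applicants* is confined to the island and cannot take scope over *one senator*.
(Only the surface reading survives: one fixed senator with respect to all the relevant applicants.)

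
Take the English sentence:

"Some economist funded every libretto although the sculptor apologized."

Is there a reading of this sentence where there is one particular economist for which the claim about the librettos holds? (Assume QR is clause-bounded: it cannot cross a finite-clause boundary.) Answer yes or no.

The described interpretation is the *some economist* > *every libretto* scoping.
That is the surface-scope ordering, which is always one of the available readings — island constraints only ever restrict inverse scope.

Yes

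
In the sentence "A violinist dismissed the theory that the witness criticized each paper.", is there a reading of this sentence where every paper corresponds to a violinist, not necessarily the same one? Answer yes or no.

No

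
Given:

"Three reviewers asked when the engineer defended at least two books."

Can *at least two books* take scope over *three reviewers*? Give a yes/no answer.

No

*at least two books* is embedded in the embedded question *when the engineer defended at least two books*.
Embedded questions are wh-islands: a quantifier inside an indirect question cannot QR into the matrix clause.
*at least two books* is confined to the island and cannot take scope over *three reviewers*.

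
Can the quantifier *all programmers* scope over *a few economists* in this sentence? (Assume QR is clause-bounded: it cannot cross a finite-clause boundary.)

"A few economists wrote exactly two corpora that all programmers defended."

No

The target quantifier *all programmers* is part of the relative clause *that all programmers defended* modifying *exactly two corpora*.
The relative clause forms an island for QR, so the quantifier is confined to the head noun's restrictor.
So *all programmers* cannot raise high enough to outscope *a few economists*; only the surface ordering *a few economists* > *all programmers* is available.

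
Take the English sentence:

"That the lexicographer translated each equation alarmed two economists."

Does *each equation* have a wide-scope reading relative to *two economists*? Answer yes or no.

No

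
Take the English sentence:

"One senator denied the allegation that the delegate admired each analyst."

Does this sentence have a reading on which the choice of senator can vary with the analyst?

No

The paraphrase describes the scope ordering *each analyst* > *one senator*.
*each analyst* occurs within the complex NP *the allegation that the delegate admired each analyst*.
The Complex NP Constraint bars QR out of the complement clause of a noun.
So the wide-scope reading for *each analyst* is blocked.
(Only the surface reading survives: one fixed senator with respect to all the relevant analysts.)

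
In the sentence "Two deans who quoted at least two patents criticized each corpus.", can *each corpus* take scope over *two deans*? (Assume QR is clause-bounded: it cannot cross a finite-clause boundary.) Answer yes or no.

Yes

*each corpus* is a matrix argument; only *two deans* is modified by the relative clause *who quoted at least two patents*, so the RC island is irrelevant to the target quantifier.
Nothing blocks QR of the lower DP to a position above the higher one, so inverse scope is available.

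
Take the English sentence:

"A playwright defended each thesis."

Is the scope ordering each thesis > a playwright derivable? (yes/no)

Yes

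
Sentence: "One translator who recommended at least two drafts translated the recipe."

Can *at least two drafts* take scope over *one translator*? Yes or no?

*at least two drafts* is embedded in the relative clause *who recommended at least two drafts*.
Quantifiers inside a relative clause are trapped there; the RC boundary blocks QR.
There is no licit LF on which *at least two drafts* c-commands *one translator*.

No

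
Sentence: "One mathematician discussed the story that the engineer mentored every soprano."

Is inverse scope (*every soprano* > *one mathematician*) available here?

*every soprano* occurs within the complex NP *the story that the engineer mentored every soprano*.
Since the clause is the complement of a nominal head, the CNPC blocks scope extraction.
The inverse ordering *every soprano* > *one mathematician* is therefore underivable.

No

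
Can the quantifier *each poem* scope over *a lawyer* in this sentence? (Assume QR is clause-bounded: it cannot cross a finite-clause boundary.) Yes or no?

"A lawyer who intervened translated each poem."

Yes

*each poem* sits in the matrix clause, not in the relative clause on *a lawyer*.
Since no island is crossed, the inverse ordering is licensed alongside surface scope.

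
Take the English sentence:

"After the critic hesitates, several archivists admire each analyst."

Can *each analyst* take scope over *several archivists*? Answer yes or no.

Yes

Neither queried DP is inside the adjunct, so the adjunct-island constraint does not apply.
No island intervenes, so both surface and inverse scope are derivable.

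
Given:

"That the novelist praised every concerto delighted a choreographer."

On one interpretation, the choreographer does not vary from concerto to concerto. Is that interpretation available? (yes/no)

The paraphrase describes the scope ordering *a choreographer* > *every concerto*.
*a choreographer* is a matrix-clause argument and can take scope within the matrix clause over the constituent containing *every concerto*, so *a choreographer* > *every concerto* needs no island-crossing movement and is available.

Yes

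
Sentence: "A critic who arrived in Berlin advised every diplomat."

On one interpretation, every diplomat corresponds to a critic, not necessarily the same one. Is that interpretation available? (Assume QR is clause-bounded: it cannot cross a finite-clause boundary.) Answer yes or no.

Yes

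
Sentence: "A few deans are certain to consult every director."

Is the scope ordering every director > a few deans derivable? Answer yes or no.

Yes

Raising constructions are monoclausal for scope purposes; *every director* is not separated from *a few deans* by any island.
QR within a single clause is free, so the lower quantifier may take scope over the higher one.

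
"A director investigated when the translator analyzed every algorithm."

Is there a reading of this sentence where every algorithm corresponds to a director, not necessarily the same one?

The described interpretation is the *every algorithm* > *a director* scoping.
The DP *every algorithm* is contained in the embedded question *when the translator analyzed every algorithm*.
An indirect question is a wh-island; the filled [Spec,CP] blocks QR across the CP edge.
There is no licit LF on which *every algorithm* c-commands *a director*.

No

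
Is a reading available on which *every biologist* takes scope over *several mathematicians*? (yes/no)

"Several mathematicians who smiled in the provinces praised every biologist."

Although the sentence contains a relative clause (*who smiled in the provinces*), *every biologist* is outside it, in the matrix VP.
Nothing blocks QR of the lower DP to a position above the higher one, so inverse scope is available.

Yes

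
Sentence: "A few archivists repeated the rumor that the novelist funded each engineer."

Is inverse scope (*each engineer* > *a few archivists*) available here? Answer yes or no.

No

*each engineer* is embedded in the complex NP *the rumor that the novelist funded each engineer*.
Since the clause is the complement of a nominal head, the CNPC blocks scope extraction.
*each engineer* is confined to the island and cannot take scope over *a few archivists*.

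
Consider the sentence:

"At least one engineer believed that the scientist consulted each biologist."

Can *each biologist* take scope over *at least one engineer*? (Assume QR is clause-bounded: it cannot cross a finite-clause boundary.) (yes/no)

No

The target quantifier *each biologist* is part of the finite complement clause *that the scientist consulted each biologist*.
QR is clause-bounded, so the finite complement is a scope island for the embedded quantifier.
So *each biologist* cannot raise high enough to outscope *at least one engineer*; only the surface ordering *at least one engineer* > *each biologist* is available.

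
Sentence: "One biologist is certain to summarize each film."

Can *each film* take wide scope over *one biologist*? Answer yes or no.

Yes

*each film* is inside a raising infinitive, which is transparent to QR (no CP barrier), so it behaves as a matrix argument.
No island intervenes, so both surface and inverse scope are derivable.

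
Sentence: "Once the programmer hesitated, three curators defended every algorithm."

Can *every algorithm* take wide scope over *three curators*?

Yes

Although there is an adjunct clause, *every algorithm* is in the main clause, not inside the adjunct.
Clause-internal QR can adjoin the lower DP above the subject, yielding the inverse reading.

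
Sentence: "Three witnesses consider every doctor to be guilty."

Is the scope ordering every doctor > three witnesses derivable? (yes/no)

Yes

This is an ECM construction: *every doctor* is the infinitival subject, Case-marked by the matrix verb, and the infinitive is transparent for QR.
Ordinary QR to a clause-peripheral position gives the wide-scope LF for the lower DP.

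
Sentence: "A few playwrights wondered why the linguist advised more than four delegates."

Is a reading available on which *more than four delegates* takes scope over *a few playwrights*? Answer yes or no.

*more than four delegates* sits inside the embedded question *why the linguist advised more than four delegates*.
QR across an interrogative CP boundary is ruled out as a wh-island violation.
Hence only narrow scope for *more than four delegates* (under *a few playwrights*) survives.

No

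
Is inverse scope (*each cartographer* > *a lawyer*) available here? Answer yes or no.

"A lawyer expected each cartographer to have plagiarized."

Yes

This is an ECM construction: *each cartographer* is the infinitival subject, Case-marked by the matrix verb, and the infinitive is transparent for QR.
Clause-internal QR can adjoin the lower DP above the subject, yielding the inverse reading.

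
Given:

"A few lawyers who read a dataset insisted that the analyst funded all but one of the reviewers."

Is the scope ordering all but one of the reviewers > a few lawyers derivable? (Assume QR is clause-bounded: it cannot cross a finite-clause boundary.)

The target quantifier *all but one of the reviewers* is part of the finite complement clause *that the analyst funded all but one of the reviewers*.
With QR restricted to its own tensed clause, the embedded quantifier cannot reach a matrix scope position.
So the wide-scope reading for *all but one of the reviewers* is blocked.

No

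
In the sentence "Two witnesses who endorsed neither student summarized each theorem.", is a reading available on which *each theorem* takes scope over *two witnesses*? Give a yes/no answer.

Yes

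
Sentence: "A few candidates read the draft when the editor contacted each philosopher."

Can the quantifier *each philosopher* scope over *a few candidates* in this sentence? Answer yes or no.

No

The DP *each philosopher* is contained in the adjunct clause *when the editor contacted each philosopher*.
The adjunct-island constraint bars QR out of an adverbial clause.
The inverse ordering *each philosopher* > *a few candidates* is therefore underivable.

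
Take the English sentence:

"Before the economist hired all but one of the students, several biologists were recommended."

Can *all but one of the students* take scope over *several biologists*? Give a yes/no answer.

*all but one of the students* sits inside the adjunct clause *before the economist hired all but one of the students*.
Adjunct clauses are scope islands: a quantifier inside an adjunct cannot raise into the matrix clause.
So *all but one of the students* cannot raise to a position above *several biologists*.

No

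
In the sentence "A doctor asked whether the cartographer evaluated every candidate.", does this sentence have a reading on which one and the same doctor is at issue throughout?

The paraphrase describes the scope ordering *a doctor* > *every candidate*.
That is the surface-scope ordering, which is always one of the available readings — island constraints only ever restrict inverse scope.

Yes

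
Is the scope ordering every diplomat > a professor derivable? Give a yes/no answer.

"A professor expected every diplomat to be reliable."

*every diplomat* is the subject of an ECM infinitive — the infinitival complement of an ECM verb is not a scope island, so *every diplomat* can raise into the matrix clause.
QR within a single clause is free, so the lower quantifier may take scope over the higher one.

Yes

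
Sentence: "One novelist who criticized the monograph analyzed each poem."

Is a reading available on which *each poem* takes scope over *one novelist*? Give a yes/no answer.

Although the sentence contains a relative clause (*who criticized the monograph*), *each poem* is outside it, in the matrix VP.
QR within a single clause is free, so the lower quantifier may take scope over the higher one.

Yes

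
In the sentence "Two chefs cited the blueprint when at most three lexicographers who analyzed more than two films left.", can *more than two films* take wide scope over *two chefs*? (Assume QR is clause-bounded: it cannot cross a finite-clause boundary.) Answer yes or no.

No

*more than two films* is embedded in the relative clause *who analyzed more than two films*, which is itself inside the adjunct *when at most three lexicographers who analyzed more than two films left*.
Both the relative clause and the enclosing adjunct are scope islands; QR cannot cross either.
There is no licit LF on which *more than two films* c-commands *two chefs*.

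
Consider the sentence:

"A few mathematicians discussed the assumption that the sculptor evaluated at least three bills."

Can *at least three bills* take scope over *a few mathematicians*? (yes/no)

*at least three bills* occurs within the complex NP *the assumption that the sculptor evaluated at least three bills*.
Noun-complement clauses are scope islands (the Complex NP Constraint): a quantifier inside one cannot scope into the matrix.
So *at least three bills* cannot raise to a position above *a few mathematicians*.

No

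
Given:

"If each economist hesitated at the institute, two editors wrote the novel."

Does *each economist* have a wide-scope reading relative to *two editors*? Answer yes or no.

*each economist* sits inside the adjunct clause *if each economist hesitated at the institute*.
Scope out of an adjunct clause is unavailable: QR respects the adjunct-island constraint.
So the wide-scope reading for *each economist* is blocked.

No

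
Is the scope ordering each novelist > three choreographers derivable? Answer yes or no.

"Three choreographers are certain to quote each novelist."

Yes

Infinitival complements of raising predicates do not block QR; *each novelist* and *three choreographers* are effectively clausemates.
Nothing blocks QR of the lower DP to a position above the higher one, so inverse scope is available.
Both orderings are possible: *three choreographers* > *each novelist* and *each novelist* > *three choreographers*.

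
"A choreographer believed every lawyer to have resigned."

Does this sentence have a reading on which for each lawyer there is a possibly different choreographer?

The paraphrase describes the scope ordering *every lawyer* > *a choreographer*.
The ECM infinitive is scope-transparent — *every lawyer* is free to raise above *a choreographer*.
QR within a single clause is free, so the lower quantifier may take scope over the higher one.

Yes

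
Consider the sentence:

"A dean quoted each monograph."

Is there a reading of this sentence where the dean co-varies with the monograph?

Yes

The described interpretation is the *each monograph* > *a dean* scoping.
*a dean* and *each monograph* are co-arguments of the matrix verb, with nothing but a clause-internal boundary between them.
Since no island is crossed, the inverse ordering is licensed alongside surface scope.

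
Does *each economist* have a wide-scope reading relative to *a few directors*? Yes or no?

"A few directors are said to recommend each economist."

The matrix predicate is a raising verb, whose infinitival complement is not a scope island — *each economist* can QR into the matrix clause.
QR within a single clause is free, so the lower quantifier may take scope over the higher one.

Yes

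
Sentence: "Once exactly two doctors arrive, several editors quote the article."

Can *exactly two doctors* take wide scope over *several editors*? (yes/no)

No

The target quantifier *exactly two doctors* is part of the adjunct clause *once exactly two doctors arrive*.
Adjunct clauses are scope islands: a quantifier inside an adjunct cannot raise into the matrix clause.
So *exactly two doctors* cannot raise to a position above *several editors*.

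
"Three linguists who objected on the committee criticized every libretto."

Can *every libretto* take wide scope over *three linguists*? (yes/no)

Yes

*every libretto* is a matrix argument; only *three linguists* is modified by the relative clause *who objected on the committee*, so the RC island is irrelevant to the target quantifier.
Clause-internal QR can adjoin the lower DP above the subject, yielding the inverse reading.
Both orderings are possible: *three linguists* > *every libretto* and *every libretto* > *three linguists*.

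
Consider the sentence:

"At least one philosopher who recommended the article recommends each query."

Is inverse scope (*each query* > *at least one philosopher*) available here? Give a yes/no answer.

Yes

*each query* is a matrix argument; only *at least one philosopher* is modified by the relative clause *who recommended the article*, so the RC island is irrelevant to the target quantifier.
Clause-internal QR can adjoin the lower DP above the subject, yielding the inverse reading.
So *each query* > *at least one philosopher* is among the available readings.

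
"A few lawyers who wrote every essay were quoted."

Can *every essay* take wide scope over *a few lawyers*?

No

The target quantifier *every essay* is part of the relative clause *who wrote every essay*.
Relative clauses are scope islands: a quantifier cannot QR out of a relative clause to take scope in the matrix clause.
*every essay* > *a few lawyers* would require crossing that boundary, which is illicit.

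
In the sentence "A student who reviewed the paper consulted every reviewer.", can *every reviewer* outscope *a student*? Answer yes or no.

The relative clause *who reviewed the paper* modifies *a student*, but *every reviewer* is not inside that relative clause — it is an argument of the matrix verb.
Ordinary QR to a clause-peripheral position gives the wide-scope LF for the lower DP.
The sentence is scopally ambiguous between *a student* > *every reviewer* and *every reviewer* > *a student*.

Yes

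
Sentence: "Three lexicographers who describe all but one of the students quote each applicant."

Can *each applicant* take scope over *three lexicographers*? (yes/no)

Although the sentence contains a relative clause (*who describe all but one of the students*), *each applicant* is outside it, in the matrix VP.
Nothing blocks QR of the lower DP to a position above the higher one, so inverse scope is available.
The sentence is scopally ambiguous between *three lexicographers* > *each applicant* and *each applicant* > *three lexicographers*.

Yes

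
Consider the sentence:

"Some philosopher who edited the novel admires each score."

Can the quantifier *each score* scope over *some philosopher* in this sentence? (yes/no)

Yes

*each score* is a matrix argument; only *some philosopher* is modified by the relative clause *who edited the novel*, so the RC island is irrelevant to the target quantifier.
With no island boundary between them, the object can take inverse scope over the subject via ordinary QR within the clause.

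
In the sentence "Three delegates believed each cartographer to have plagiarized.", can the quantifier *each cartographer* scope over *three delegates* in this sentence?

Yes

This is an ECM construction: *each cartographer* is the infinitival subject, Case-marked by the matrix verb, and the infinitive is transparent for QR.
Ordinary QR to a clause-peripheral position gives the wide-scope LF for the lower DP.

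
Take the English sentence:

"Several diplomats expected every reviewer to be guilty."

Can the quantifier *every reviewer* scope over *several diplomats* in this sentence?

Yes

*every reviewer* is the subject of an ECM infinitive — the infinitival complement of an ECM verb is not a scope island, so *every reviewer* can raise into the matrix clause.
Clause-internal QR can adjoin the lower DP above the subject, yielding the inverse reading.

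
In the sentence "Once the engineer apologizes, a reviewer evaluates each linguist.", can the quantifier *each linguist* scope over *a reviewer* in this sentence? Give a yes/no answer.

Yes

The adjunct island is irrelevant here — *each linguist* and *a reviewer* are both in the matrix clause.
No island intervenes, so both surface and inverse scope are derivable.
Both orderings are possible: *a reviewer* > *each linguist* and *each linguist* > *a reviewer*.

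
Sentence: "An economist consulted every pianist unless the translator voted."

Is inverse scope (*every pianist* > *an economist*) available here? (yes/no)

Yes

*every pianist* is a matrix argument; the adjunct is an island but the target quantifier is outside it.
Ordinary QR to a clause-peripheral position gives the wide-scope LF for the lower DP.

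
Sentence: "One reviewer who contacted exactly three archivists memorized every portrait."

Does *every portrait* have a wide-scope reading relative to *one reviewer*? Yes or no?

*every portrait* sits in the matrix clause, not in the relative clause on *one reviewer*.
Since no island is crossed, the inverse ordering is licensed alongside surface scope.
Both orderings are possible: *one reviewer* > *every portrait* and *every portrait* > *one reviewer*.

Yes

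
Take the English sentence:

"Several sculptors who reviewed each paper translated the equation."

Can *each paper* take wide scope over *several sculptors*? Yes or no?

No

*each paper* occurs within the relative clause *who reviewed each paper*.
Relative clauses block scope extraction: QR cannot target a position outside the modified NP.
There is no licit LF on which *each paper* c-commands *several sculptors*.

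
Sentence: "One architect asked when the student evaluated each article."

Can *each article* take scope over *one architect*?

The target quantifier *each article* is part of the embedded question *when the student evaluated each article*.
An indirect question is a wh-island; the filled [Spec,CP] blocks QR across the CP edge.
Hence only narrow scope for *each article* (under *one architect*) survives.

No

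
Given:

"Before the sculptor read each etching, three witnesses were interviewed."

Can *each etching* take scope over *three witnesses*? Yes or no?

No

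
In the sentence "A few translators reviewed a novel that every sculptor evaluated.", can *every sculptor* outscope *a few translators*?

No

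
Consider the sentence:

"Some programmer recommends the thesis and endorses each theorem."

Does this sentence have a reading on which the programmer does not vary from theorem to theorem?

Yes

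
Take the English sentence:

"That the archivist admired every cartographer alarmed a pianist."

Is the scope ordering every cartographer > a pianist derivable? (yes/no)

The target quantifier *every cartographer* is part of the sentential subject *that the archivist admired every cartographer*.
The subject-island constraint blocks QR out of a clausal subject.
The ordering *every cartographer* > *a pianist* is therefore underivable.

No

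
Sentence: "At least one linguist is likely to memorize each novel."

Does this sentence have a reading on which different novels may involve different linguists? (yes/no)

This is the *each novel* > *at least one linguist* reading.
The matrix predicate is a raising verb, whose infinitival complement is not a scope island — *each novel* can QR into the matrix clause.
Nothing blocks QR of the lower DP to a position above the higher one, so inverse scope is available.

Yes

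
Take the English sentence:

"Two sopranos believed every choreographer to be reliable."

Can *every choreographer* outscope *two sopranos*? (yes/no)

Yes

*every choreographer* is an ECM subject; ECM complements are not islands, and the embedded quantifier may take matrix scope.
With no island boundary between them, the object can take inverse scope over the subject via ordinary QR within the clause.
The sentence is scopally ambiguous between *two sopranos* > *every choreographer* and *every choreographer* > *two sopranos*.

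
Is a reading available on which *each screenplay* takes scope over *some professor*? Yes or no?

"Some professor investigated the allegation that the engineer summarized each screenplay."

Structurally, *each screenplay* is inside the complex NP *the allegation that the engineer summarized each screenplay*.
A that-clause complement to a noun is an island; QR cannot cross the NP boundary.
*each screenplay* is confined to the island and cannot take scope over *some professor*.

No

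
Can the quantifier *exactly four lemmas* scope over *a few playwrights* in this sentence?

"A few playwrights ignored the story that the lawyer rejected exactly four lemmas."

The target quantifier *exactly four lemmas* is part of the complex NP *the story that the lawyer rejected exactly four lemmas*.
Noun-complement clauses are scope islands (the Complex NP Constraint): a quantifier inside one cannot scope into the matrix.
So *exactly four lemmas* cannot raise to a position above *a few playwrights*.

No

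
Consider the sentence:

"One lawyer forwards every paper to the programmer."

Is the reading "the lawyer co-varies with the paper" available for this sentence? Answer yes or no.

Yes

The described interpretation is the *every paper* > *one lawyer* scoping.
Both DPs are arguments of the same predicate; there is no clause or island boundary between them.
With no island boundary between them, the object can take inverse scope over the subject via ordinary QR within the clause.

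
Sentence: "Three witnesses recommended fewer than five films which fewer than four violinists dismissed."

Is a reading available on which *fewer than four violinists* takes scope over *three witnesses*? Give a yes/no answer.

No

*fewer than four violinists* sits inside the relative clause *which fewer than four violinists dismissed* modifying *fewer than five films*.
The relative clause forms an island for QR, so the quantifier is confined to the head noun's restrictor.
*fewer than four violinists* > *three witnesses* would require crossing that boundary, which is illicit.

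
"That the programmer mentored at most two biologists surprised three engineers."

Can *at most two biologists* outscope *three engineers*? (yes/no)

*at most two biologists* occurs within the sentential subject *that the programmer mentored at most two biologists*.
The Sentential Subject Constraint rules out raising the quantifier out of the that-clause subject.
*at most two biologists* is confined to the island and cannot take scope over *three engineers*.

No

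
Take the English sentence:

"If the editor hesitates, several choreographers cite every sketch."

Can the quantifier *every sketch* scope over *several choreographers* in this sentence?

Although there is an adjunct clause, *every sketch* is in the main clause, not inside the adjunct.
Since no island is crossed, the inverse ordering is licensed alongside surface scope.

Yes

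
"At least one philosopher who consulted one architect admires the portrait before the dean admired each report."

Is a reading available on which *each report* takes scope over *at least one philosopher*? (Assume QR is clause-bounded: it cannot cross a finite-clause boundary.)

No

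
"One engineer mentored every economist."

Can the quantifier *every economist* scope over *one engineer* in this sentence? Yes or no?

Yes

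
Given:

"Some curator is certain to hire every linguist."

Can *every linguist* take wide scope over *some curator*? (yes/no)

Raising constructions are monoclausal for scope purposes; *every linguist* is not separated from *some curator* by any island.
With no island boundary between them, the object can take inverse scope over the subject via ordinary QR within the clause.

Yes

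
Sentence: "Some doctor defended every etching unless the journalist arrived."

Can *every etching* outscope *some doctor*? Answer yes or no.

*every etching* is a matrix argument; the adjunct is an island but the target quantifier is outside it.
With no island boundary between them, the object can take inverse scope over the subject via ordinary QR within the clause.

Yes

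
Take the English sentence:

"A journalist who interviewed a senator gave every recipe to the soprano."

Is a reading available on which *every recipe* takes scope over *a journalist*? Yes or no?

Yes

The RC *who interviewed a senator* is an island, but *every recipe* is not inside it — it is the matrix object, a clausemate of *a journalist*.
Ordinary QR to a clause-peripheral position gives the wide-scope LF for the lower DP.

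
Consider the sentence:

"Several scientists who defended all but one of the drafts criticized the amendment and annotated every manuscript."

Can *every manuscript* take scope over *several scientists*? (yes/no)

No

*every manuscript* is embedded in one conjunct of the coordinate structure (*annotated every manuscript*).
The Coordinate Structure Constraint blocks movement (including QR) out of a single conjunct.
So *every manuscript* cannot raise high enough to outscope *several scientists*; only the surface ordering *several scientists* > *every manuscript* is available.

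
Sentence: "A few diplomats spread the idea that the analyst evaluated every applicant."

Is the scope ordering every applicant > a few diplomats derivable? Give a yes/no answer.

*every applicant* is embedded in the complex NP *the idea that the analyst evaluated every applicant*.
Since the clause is the complement of a nominal head, the CNPC blocks scope extraction.
*every applicant* is confined to the island and cannot take scope over *a few diplomats*.

No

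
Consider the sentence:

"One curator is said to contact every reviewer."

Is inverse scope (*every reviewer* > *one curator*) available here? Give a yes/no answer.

The matrix predicate is a raising verb, whose infinitival complement is not a scope island — *every reviewer* can QR into the matrix clause.
Nothing blocks QR of the lower DP to a position above the higher one, so inverse scope is available.

Yes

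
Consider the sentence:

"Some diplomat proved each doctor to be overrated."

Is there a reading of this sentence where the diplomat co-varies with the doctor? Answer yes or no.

The paraphrase describes the scope ordering *each doctor* > *some diplomat*.
ECM infinitives lack a CP barrier, so *each doctor* can QR over the matrix subject *some diplomat*.
Ordinary QR to a clause-peripheral position gives the wide-scope LF for the lower DP.

Yes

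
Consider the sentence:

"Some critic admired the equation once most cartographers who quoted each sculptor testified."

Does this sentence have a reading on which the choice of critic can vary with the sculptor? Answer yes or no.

This is the *each sculptor* > *some critic* reading.
*each sculptor* sits inside the relative clause *who quoted each sculptor*, which is itself inside the adjunct *once most cartographers who quoted each sculptor testified*.
Two island boundaries intervene — the relative clause and the adjunct. Either alone would block QR.
There is no licit LF on which *each sculptor* c-commands *some critic*.
(Only the surface reading survives: one fixed critic with respect to all the relevant sculptors.)

No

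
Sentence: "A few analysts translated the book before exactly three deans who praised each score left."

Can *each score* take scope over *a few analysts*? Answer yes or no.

No

*each score* is embedded in the relative clause *who praised each score*, which is itself inside the adjunct *before exactly three deans who praised each score left*.
The quantifier would have to escape first the RC and then the adjunct — two independent island violations.
*each score* is confined to the island and cannot take scope over *a few analysts*.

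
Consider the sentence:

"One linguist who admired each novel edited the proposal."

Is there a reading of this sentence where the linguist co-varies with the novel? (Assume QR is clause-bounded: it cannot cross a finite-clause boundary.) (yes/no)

No

The described interpretation is the *each novel* > *one linguist* scoping.
The DP *each novel* is contained in the relative clause *who admired each novel*.
A relative clause is a scope island — quantifier raising cannot cross its boundary.
*each novel* > *one linguist* would require crossing that boundary, which is illicit.
(Only the surface reading survives: one fixed linguist with respect to all the relevant novels.)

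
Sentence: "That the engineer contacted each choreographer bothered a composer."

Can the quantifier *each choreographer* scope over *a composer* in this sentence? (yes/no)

The target quantifier *each choreographer* is part of the sentential subject *that the engineer contacted each choreographer*.
The Sentential Subject Constraint rules out raising the quantifier out of the that-clause subject.
So *each choreographer* cannot raise to a position above *a composer*.

No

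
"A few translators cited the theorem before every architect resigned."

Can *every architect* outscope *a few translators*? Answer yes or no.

No

The DP *every architect* is contained in the adjunct clause *before every architect resigned*.
Since the clause is an adjunct (not a complement), the Adjunct Condition blocks QR across its edge.
Hence only narrow scope for *every architect* (under *a few translators*) survives.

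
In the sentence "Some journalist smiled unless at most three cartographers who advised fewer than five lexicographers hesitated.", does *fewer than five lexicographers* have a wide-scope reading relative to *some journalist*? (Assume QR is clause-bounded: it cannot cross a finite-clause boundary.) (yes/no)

*fewer than five lexicographers* occurs within the relative clause *who advised fewer than five lexicographers*, which is itself inside the adjunct *unless at most three cartographers who advised fewer than five lexicographers hesitated*.
Nested islands: the RC island is itself inside an adjunct island, so wide scope is doubly excluded.
There is no licit LF on which *fewer than five lexicographers* c-commands *some journalist*.
(Only the surface reading survives: one fixed journalist with respect to all the relevant lexicographers.)

No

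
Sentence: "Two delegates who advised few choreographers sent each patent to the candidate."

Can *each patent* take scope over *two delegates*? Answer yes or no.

*each patent* sits in the matrix clause, not in the relative clause on *two delegates*.
With no island boundary between them, the object can take inverse scope over the subject via ordinary QR within the clause.

Yes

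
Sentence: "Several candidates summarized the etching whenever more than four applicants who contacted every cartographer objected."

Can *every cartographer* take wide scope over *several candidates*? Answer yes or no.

No

*every cartographer* is embedded in the relative clause *who contacted every cartographer*, which is itself inside the adjunct *whenever more than four applicants who contacted every cartographer objected*.
Both the relative clause and the enclosing adjunct are scope islands; QR cannot cross either.
So *every cartographer* cannot raise to a position above *several candidates*.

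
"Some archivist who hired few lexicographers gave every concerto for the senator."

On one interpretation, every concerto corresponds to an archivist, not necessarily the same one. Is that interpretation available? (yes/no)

The described interpretation is the *every concerto* > *some archivist* scoping.
The relative clause *who hired few lexicographers* modifies *some archivist*, but *every concerto* is not inside that relative clause — it is an argument of the matrix verb.
QR within a single clause is free, so the lower quantifier may take scope over the higher one.
So *every concerto* > *some archivist* is among the available readings.

Yes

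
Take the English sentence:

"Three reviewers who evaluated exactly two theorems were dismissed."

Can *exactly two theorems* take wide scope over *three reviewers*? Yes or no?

No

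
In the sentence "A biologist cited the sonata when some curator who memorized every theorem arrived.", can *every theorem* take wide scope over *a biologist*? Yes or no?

No

*every theorem* is embedded in the relative clause *who memorized every theorem*, which is itself inside the adjunct *when some curator who memorized every theorem arrived*.
Both the relative clause and the enclosing adjunct are scope islands; QR cannot cross either.
So *every theorem* cannot raise high enough to outscope *a biologist*; only the surface ordering *a biologist* > *every theorem* is available.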